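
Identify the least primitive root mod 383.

5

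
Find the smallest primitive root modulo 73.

5

φ(73) = 73 − 1 = 72 = 2^3 · 3^2.
g is a primitive root iff g^(72/q) ≢ 1 (mod 73) for each prime q ∈ {2, 3}.
g = 2: 2^36 ≡ 1 — hits 1, so not a primitive root.
g = 3: 3^36 ≡ 1 — hits 1, so not a primitive root.
g = 4: 4^36 ≡ 1 — hits 1, so not a primitive root.
g = 5: 5^36 ≡ 72; 5^24 ≡ 8 — none is 1, so 5 is a primitive root.
So 5 is the smallest generator of (Z/73Z)^×.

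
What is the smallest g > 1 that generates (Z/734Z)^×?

11

φ(734) = φ(2)·φ(367) = 1·366 = 366 = 2 · 3 · 61.
g is a primitive root iff g^(366/q) ≢ 1 (mod 734) for each prime q ∈ {2, 3, 61}.
g = 2: gcd(2, 734) = 2 > 1, not a unit — skip.
g = 3: 3^183 ≡ 733; 3^122 ≡ 1 — hits 1, so not a primitive root.
g = 4: gcd(4, 734) = 2 > 1, not a unit — skip.
g = 5: 5^183 ≡ 733; 5^122 ≡ 1 — hits 1, so not a primitive root.
g = 6: gcd(6, 734) = 2 > 1, not a unit — skip.
g = 7: 7^183 ≡ 1 — hits 1, so not a primitive root.
g = 8: gcd(8, 734) = 2 > 1, not a unit — skip.
g = 9: 9^183 ≡ 1 — hits 1, so not a primitive root.
g = 10: gcd(10, 734) = 2 > 1, not a unit — skip.
g = 11: 11^183 ≡ 733; 11^122 ≡ 283; 11^6 ≡ 419 — none is 1, so 11 is a primitive root.
The smallest primitive root modulo 734 is 11.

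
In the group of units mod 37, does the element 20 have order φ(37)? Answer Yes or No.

Yes

φ(37) = 37 − 1 = 36 = 2^2 · 3^2.
An element g generates (Z/37Z)^× iff g^(36/q) ≢ 1 (mod 37) for each prime q ∈ {2, 3}.
20^18 ≡ 36 (mod 37)  [q = 2: ≢ 1 ✓]
20^12 ≡ 26 (mod 37)  [q = 3: ≢ 1 ✓]
Every test exponent gives a nontrivial residue, hence 20 generates the full group.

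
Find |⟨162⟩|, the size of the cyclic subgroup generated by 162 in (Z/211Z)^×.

By Lagrange's theorem, ord_211(162) divides φ(211) = 211 − 1 = 210 = 2 · 3 · 5 · 7.
Divisors of 210: 1, 2, 3, 5, 6, 7, 10, 14, 15, 21, 30, 35, 42, 70, 105, 210.
Evaluate successive powers at the divisors of 210:
162^1 ≡ 162
162^2 ≡ 80
162^3 ≡ 89
162^5 ≡ 157
162^6 ≡ 114
162^7 ≡ 111
162^10 ≡ 173
162^14 ≡ 83
162^15 ≡ 153
162^21 ≡ 140
162^30 ≡ 199
162^35 ≡ 15
162^42 ≡ 188
162^70 ≡ 14
162^105 ≡ 210
162^210 ≡ 1
The smallest such exponent is 210, so the order of 162 is 210.

210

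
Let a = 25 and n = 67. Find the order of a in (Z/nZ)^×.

11

The order of 25 must divide φ(67) = 67 − 1 = 66 = 2 · 3 · 11.
Divisors of 66: 1, 2, 3, 6, 11, 22, 33, 66.
Test each divisor d:
25^1 ≡ 25
25^2 ≡ 22
25^3 ≡ 14
25^6 ≡ 62
25^11 ≡ 1
Hence ord(25) = 11.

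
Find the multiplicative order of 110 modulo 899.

210

ord(110) | φ(899) = φ(29·31) = (29−1)·(31−1) = 28·30 = 840 = 2^3 · 3 · 5 · 7.
Divisors of 840: 1, 2, 3, 4, 5, 6, 7, 8, 10, 12, 14, 15, 20, 21, 24, 28, 30, 35, 40, 42, 56, 60, 70, 84, 105, 120, 140, 168, 210, 280, 420, 840.
Test each divisor d:
110^1 ≡ 110 (mod 899)
110^2 ≡ 413 (mod 899)
110^3 ≡ 480 (mod 899)
110^4 ≡ 658 (mod 899)
110^5 ≡ 460 (mod 899)
110^6 ≡ 256 (mod 899)
110^7 ≡ 291 (mod 899)
110^8 ≡ 545 (mod 899)
110^10 ≡ 335 (mod 899)
110^12 ≡ 808 (mod 899)
110^14 ≡ 175 (mod 899)
110^15 ≡ 371 (mod 899)
110^20 ≡ 749 (mod 899)
110^21 ≡ 581 (mod 899)
110^24 ≡ 190 (mod 899)
110^28 ≡ 59 (mod 899)
110^30 ≡ 94 (mod 899)
110^35 ≡ 88 (mod 899)
110^40 ≡ 25 (mod 899)
110^42 ≡ 436 (mod 899)
110^56 ≡ 784 (mod 899)
110^60 ≡ 745 (mod 899)
110^70 ≡ 552 (mod 899)
110^84 ≡ 407 (mod 899)
110^105 ≡ 30 (mod 899)
110^120 ≡ 342 (mod 899)
110^140 ≡ 842 (mod 899)
110^168 ≡ 233 (mod 899)
110^210 ≡ 1 (mod 899) ✓
Therefore the multiplicative order of 110 modulo 899 is 210.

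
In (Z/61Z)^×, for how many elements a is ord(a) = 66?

0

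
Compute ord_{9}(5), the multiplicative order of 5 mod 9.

6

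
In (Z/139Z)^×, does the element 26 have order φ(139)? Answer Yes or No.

φ(139) = 139 − 1 = 138 = 2 · 3 · 23.
26 is a primitive root mod 139 iff 26^(φ(139)/q) ≢ 1 for every prime q | φ(139), i.e. q ∈ {2, 3, 23}.
26^69 ≡ 138 (mod 139)  [q = 2: ≢ 1 ✓]
26^46 ≡ 42 (mod 139)  [q = 3: ≢ 1 ✓]
26^6 ≡ 91 (mod 139)  [q = 23: ≢ 1 ✓]
Every test exponent gives a nontrivial residue, hence 26 generates the full group.

Yes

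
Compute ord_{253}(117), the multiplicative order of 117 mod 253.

110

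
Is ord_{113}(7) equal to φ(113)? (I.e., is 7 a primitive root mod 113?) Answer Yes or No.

No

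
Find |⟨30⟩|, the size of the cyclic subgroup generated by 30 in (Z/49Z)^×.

3

The order of 30 must divide φ(49) = φ(7^2) = 7·(7−1) = 42 = 2 · 3 · 7.
Divisors of 42: 1, 2, 3, 6, 7, 14, 21, 42.
Compute 30^d (mod 49) for the divisors d until we hit 1:
30^1 ≡ 30 (mod 49)
30^2 ≡ 18 (mod 49)
30^3 ≡ 1 (mod 49) ✓
Therefore the multiplicative order of 30 modulo 49 is 3.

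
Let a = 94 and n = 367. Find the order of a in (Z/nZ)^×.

By Lagrange's theorem, ord_367(94) divides φ(367) = 367 − 1 = 366 = 2 · 3 · 61.
Divisors of 366: 1, 2, 3, 6, 61, 122, 183, 366.
Test each divisor d:
94^1 ≡ 94
94^2 ≡ 28
94^3 ≡ 63
94^6 ≡ 299
94^61 ≡ 83
94^122 ≡ 283
94^183 ≡ 1
Therefore the multiplicative order of 94 modulo 367 is 183.

183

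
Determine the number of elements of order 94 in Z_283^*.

46

φ(283) = 283 − 1 = 282 = 2 · 3 · 47.
Since (Z/283Z)^× is cyclic of order 282, the number of elements of order d is φ(d) when d | 282 and 0 otherwise.
94 = 2 · 47 divides 282, and φ(94) = 46.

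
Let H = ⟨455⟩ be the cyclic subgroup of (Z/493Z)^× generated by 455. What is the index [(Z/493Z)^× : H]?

16

Since 455 ∈ (Z/493Z)^×, its order divides φ(493) = φ(17·29) = (17−1)·(29−1) = 16·28 = 448 = 2^6 · 7.
Divisors of 448: 1, 2, 4, 7, 8, 14, 16, 28, 32, 56, 64, 112, 224, 448.
Check 455^d mod 493 for each divisor in increasing order:
455^1 ≡ 455 (mod 493)
455^2 ≡ 458 (mod 493)
455^4 ≡ 239 (mod 493)
455^7 ≡ 378 (mod 493)
455^8 ≡ 426 (mod 493)
455^14 ≡ 407 (mod 493)
455^16 ≡ 52 (mod 493)
455^28 ≡ 1 (mod 493) ✓
The order of 455 is 28, so the subgroup it generates has 28 elements.
Index = |(Z/493Z)^×| / |⟨455⟩| = 448 / 28 = 16.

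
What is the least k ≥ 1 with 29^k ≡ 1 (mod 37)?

12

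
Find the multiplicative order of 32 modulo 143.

12

By Lagrange's theorem, ord_143(32) divides φ(143) = φ(11·13) = (11−1)·(13−1) = 10·12 = 120 = 2^3 · 3 · 5.
Divisors of 120: 1, 2, 3, 4, 5, 6, 8, 10, 12, 15, 20, 24, 30, 40, 60, 120.
Compute 32^d (mod 143) for the divisors d until we hit 1:
32^1 ≡ 32 (mod 143)
32^2 ≡ 23 (mod 143)
32^3 ≡ 21 (mod 143)
32^4 ≡ 100 (mod 143)
32^5 ≡ 54 (mod 143)
32^6 ≡ 12 (mod 143)
32^8 ≡ 133 (mod 143)
32^10 ≡ 56 (mod 143)
32^12 ≡ 1 (mod 143) ✓
Therefore the multiplicative order of 32 modulo 143 is 12.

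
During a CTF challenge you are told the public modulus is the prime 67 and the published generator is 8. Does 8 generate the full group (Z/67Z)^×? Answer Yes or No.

No

φ(67) = 67 − 1 = 66 = 2 · 3 · 11.
It suffices to check that the order of 8 is not a proper divisor of 66: compute 8^(66/q) for q ∈ {2, 3, 11}.
8^33 ≡ 66 (mod 67)  [q = 2: ≢ 1 ✓]
8^22 ≡ 1 (mod 67)  [q = 3: ≡ 1 ✗]
8^6 ≡ 40 (mod 67)  [q = 11: ≢ 1 ✓]
8^22 ≡ 1 shows ord(8) | 22, strictly less than φ(67); not a primitive root.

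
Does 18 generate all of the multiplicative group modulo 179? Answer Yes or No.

φ(179) = 179 − 1 = 178 = 2 · 89.
Test 18^(178/q) mod 179 for each prime factor q of 178:
18^89 ≡ 178 (mod 179)  [q = 2: ≢ 1 ✓]
18^2 ≡ 145 (mod 179)  [q = 89: ≢ 1 ✓]
None equal 1, so ord_179(18) = 178: 18 is a primitive root.

Yes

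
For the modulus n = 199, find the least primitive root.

φ(199) = 199 − 1 = 198 = 2 · 3^2 · 11.
Test candidates g = 2, 3, … against the prime factors q ∈ {2, 3, 11} of φ(199): g is a generator iff g^(198/q) ≢ 1 for every such q.
g = 2: 2^99 ≡ 1 — hits 1, so not a primitive root.
g = 3: 3^99 ≡ 198; 3^66 ≡ 106; 3^18 ≡ 125 — none is 1, so 3 is a primitive root.
So 3 is the smallest generator of (Z/199Z)^×.

3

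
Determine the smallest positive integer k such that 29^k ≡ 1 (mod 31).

10

By Lagrange's theorem, ord_31(29) divides φ(31) = 31 − 1 = 30 = 2 · 3 · 5.
Divisors of 30: 1, 2, 3, 5, 6, 10, 15, 30.
Evaluate successive powers at the divisors of 30:
29^1 ≡ 29
29^2 ≡ 4
29^3 ≡ 23
29^5 ≡ 30
29^6 ≡ 2
29^10 ≡ 1
So ord_31(29) = 10.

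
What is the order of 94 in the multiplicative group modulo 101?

By Lagrange's theorem, ord_101(94) divides φ(101) = 101 − 1 = 100 = 2^2 · 5^2.
Divisors of 100: 1, 2, 4, 5, 10, 20, 25, 50, 100.
Check 94^d mod 101 for each divisor in increasing order:
94^1 ≡ 94 (mod 101)
94^2 ≡ 49 (mod 101)
94^4 ≡ 78 (mod 101)
94^5 ≡ 60 (mod 101)
94^10 ≡ 65 (mod 101)
94^20 ≡ 84 (mod 101)
94^25 ≡ 91 (mod 101)
94^50 ≡ 100 (mod 101)
94^100 ≡ 1 (mod 101) ✓
So ord_101(94) = 100.

100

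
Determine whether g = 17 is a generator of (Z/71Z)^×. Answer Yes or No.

No

φ(71) = 71 − 1 = 70 = 2 · 5 · 7.
An element g generates (Z/71Z)^× iff g^(70/q) ≢ 1 (mod 71) for each prime q ∈ {2, 5, 7}.
17^35 ≡ 70 (mod 71)  [q = 2: ≢ 1 ✓]
17^14 ≡ 25 (mod 71)  [q = 5: ≢ 1 ✓]
17^10 ≡ 1 (mod 71)  [q = 7: ≡ 1 ✗]
Since 17^10 ≡ 1, the order of 17 divides 10 < 70, so 17 is not a primitive root.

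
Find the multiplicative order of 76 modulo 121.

The order of 76 must divide φ(121) = φ(11^2) = 11·(11−1) = 110 = 2 · 5 · 11.
Divisors of 110: 1, 2, 5, 10, 11, 22, 55, 110.
Evaluate successive powers at the divisors of 110:
76^1 ≡ 76 (mod 121)
76^2 ≡ 89 (mod 121)
76^5 ≡ 21 (mod 121)
76^10 ≡ 78 (mod 121)
76^11 ≡ 120 (mod 121)
76^22 ≡ 1 (mod 121) ✓
Therefore the multiplicative order of 76 modulo 121 is 22.

22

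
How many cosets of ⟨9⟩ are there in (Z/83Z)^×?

2

The order of 9 must divide φ(83) = 83 − 1 = 82 = 2 · 41.
Divisors of 82: 1, 2, 41, 82.
Test each divisor d:
9^1 ≡ 9 (mod 83)
9^2 ≡ 81 (mod 83)
9^41 ≡ 1 (mod 83) ✓
Thus |⟨9⟩| = ord(9) = 41.
[(Z/83Z)^× : ⟨9⟩] = 82/41 = 2.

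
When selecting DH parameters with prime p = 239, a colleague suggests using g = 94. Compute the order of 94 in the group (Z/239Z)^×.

ord(94) | φ(239) = 239 − 1 = 238 = 2 · 7 · 17.
Divisors of 238: 1, 2, 7, 14, 17, 34, 119, 238.
Evaluate successive powers at the divisors of 238:
94^1 ≡ 94 (mod 239)
94^2 ≡ 232 (mod 239)
94^7 ≡ 23 (mod 239)
94^14 ≡ 51 (mod 239)
94^17 ≡ 141 (mod 239)
94^34 ≡ 44 (mod 239)
94^119 ≡ 238 (mod 239)
94^238 ≡ 1 (mod 239) ✓
So ord_239(94) = 238.

238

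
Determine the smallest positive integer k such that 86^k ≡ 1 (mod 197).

By Lagrange's theorem, ord_197(86) divides φ(197) = 197 − 1 = 196 = 2^2 · 7^2.
Divisors of 196: 1, 2, 4, 7, 14, 28, 49, 98, 196.
Compute 86^d (mod 197) for the divisors d until we hit 1:
86^1 ≡ 86
86^2 ≡ 107
86^4 ≡ 23
86^7 ≡ 68
86^14 ≡ 93
86^28 ≡ 178
86^49 ≡ 14
86^98 ≡ 196
86^196 ≡ 1
So ord_197(86) = 196.

196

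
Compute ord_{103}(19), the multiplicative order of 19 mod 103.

51

The order of 19 must divide φ(103) = 103 − 1 = 102 = 2 · 3 · 17.
Divisors of 102: 1, 2, 3, 6, 17, 34, 51, 102.
Evaluate successive powers at the divisors of 102:
19^1 ≡ 19 (mod 103)
19^2 ≡ 52 (mod 103)
19^3 ≡ 61 (mod 103)
19^6 ≡ 13 (mod 103)
19^17 ≡ 56 (mod 103)
19^34 ≡ 46 (mod 103)
19^51 ≡ 1 (mod 103) ✓
The smallest such exponent is 51, so the order of 19 is 51.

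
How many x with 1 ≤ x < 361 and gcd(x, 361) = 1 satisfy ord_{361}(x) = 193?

0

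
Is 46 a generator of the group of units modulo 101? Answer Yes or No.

φ(101) = 101 − 1 = 100 = 2^2 · 5^2.
46 is a primitive root mod 101 iff 46^(φ(101)/q) ≢ 1 for every prime q | φ(101), i.e. q ∈ {2, 5}.
46^50 ≡ 100 (mod 101)  [q = 2: ≢ 1 ✓]
46^20 ≡ 36 (mod 101)  [q = 5: ≢ 1 ✓]
All checks pass, so 46 has order 100 and is a primitive root modulo 101.

Yes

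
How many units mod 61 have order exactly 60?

16

φ(61) = 61 − 1 = 60 = 2^2 · 3 · 5.
In a cyclic group of order 60, there are φ(d) elements of order d for each divisor d of 60, and zero for non-divisors.
60 = 2^2 · 3 · 5 divides 60, and φ(60) = 16.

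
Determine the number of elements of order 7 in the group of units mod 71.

6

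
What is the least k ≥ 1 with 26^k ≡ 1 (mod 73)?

72

ord(26) | φ(73) = 73 − 1 = 72 = 2^3 · 3^2.
Divisors of 72: 1, 2, 3, 4, 6, 8, 9, 12, 18, 24, 36, 72.
Check 26^d mod 73 for each divisor in increasing order:
26^1 ≡ 26
26^2 ≡ 19
26^3 ≡ 56
26^4 ≡ 69
26^6 ≡ 70
26^8 ≡ 16
26^9 ≡ 51
26^12 ≡ 9
26^18 ≡ 46
26^24 ≡ 8
26^36 ≡ 72
26^72 ≡ 1
Hence ord(26) = 72.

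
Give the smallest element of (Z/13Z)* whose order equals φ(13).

φ(13) = 13 − 1 = 12 = 2^2 · 3.
Test candidates g = 2, 3, … against the prime factors q ∈ {2, 3} of φ(13): g is a generator iff g^(12/q) ≢ 1 for every such q.
g = 2: 2^6 ≡ 12; 2^4 ≡ 3 — none is 1, so 2 is a primitive root.
Hence the least primitive root of 13 is 2.

2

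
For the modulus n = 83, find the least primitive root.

φ(83) = 83 − 1 = 82 = 2 · 41.
g is a primitive root iff g^(82/q) ≢ 1 (mod 83) for each prime q ∈ {2, 41}.
g = 2: 2^41 ≡ 82; 2^2 ≡ 4 — none is 1, so 2 is a primitive root.
Hence the least primitive root of 83 is 2.

2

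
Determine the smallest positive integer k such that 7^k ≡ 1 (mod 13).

12

ord(7) | φ(13) = 13 − 1 = 12 = 2^2 · 3.
Divisors of 12: 1, 2, 3, 4, 6, 12.
Evaluate successive powers at the divisors of 12:
7^1 ≡ 7 (mod 13)
7^2 ≡ 10 (mod 13)
7^3 ≡ 5 (mod 13)
7^4 ≡ 9 (mod 13)
7^6 ≡ 12 (mod 13)
7^12 ≡ 1 (mod 13) ✓
Hence ord(7) = 12.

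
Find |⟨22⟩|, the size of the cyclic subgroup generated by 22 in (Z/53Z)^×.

ord(22) | φ(53) = 53 − 1 = 52 = 2^2 · 13.
Divisors of 52: 1, 2, 4, 13, 26, 52.
Check 22^d mod 53 for each divisor in increasing order:
22^1 ≡ 22 (mod 53)
22^2 ≡ 7 (mod 53)
22^4 ≡ 49 (mod 53)
22^13 ≡ 23 (mod 53)
22^26 ≡ 52 (mod 53)
22^52 ≡ 1 (mod 53) ✓
Hence ord(22) = 52.

52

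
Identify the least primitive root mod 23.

φ(23) = 23 − 1 = 22 = 2 · 11.
g is a primitive root iff g^(22/q) ≢ 1 (mod 23) for each prime q ∈ {2, 11}.
g = 2: 2^11 ≡ 1 — hits 1, so not a primitive root.
g = 3: 3^11 ≡ 1 — hits 1, so not a primitive root.
g = 4: 4^11 ≡ 1 — hits 1, so not a primitive root.
g = 5: 5^11 ≡ 22; 5^2 ≡ 2 — none is 1, so 5 is a primitive root.
So 5 is the smallest generator of (Z/23Z)^×.

5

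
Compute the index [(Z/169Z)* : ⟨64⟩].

The order of 64 must divide φ(169) = φ(13^2) = 13·(13−1) = 156 = 2^2 · 3 · 13.
Divisors of 156: 1, 2, 3, 4, 6, 12, 13, 26, 39, 52, 78, 156.
Evaluate successive powers at the divisors of 156:
64^1 ≡ 64 (mod 169)
64^2 ≡ 40 (mod 169)
64^3 ≡ 25 (mod 169)
64^4 ≡ 79 (mod 169)
64^6 ≡ 118 (mod 169)
64^12 ≡ 66 (mod 169)
64^13 ≡ 168 (mod 169)
64^26 ≡ 1 (mod 169) ✓
The order of 64 is 26, so the subgroup it generates has 26 elements.
Index = |(Z/169Z)^×| / |⟨64⟩| = 156 / 26 = 6.

6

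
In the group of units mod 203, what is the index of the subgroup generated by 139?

12

By Lagrange's theorem, ord_203(139) divides φ(203) = φ(7·29) = (7−1)·(29−1) = 6·28 = 168 = 2^3 · 3 · 7.
Divisors of 168: 1, 2, 3, 4, 6, 7, 8, 12, 14, 21, 24, 28, 42, 56, 84, 168.
Check 139^d mod 203 for each divisor in increasing order:
139^1 ≡ 139 (mod 203)
139^2 ≡ 36 (mod 203)
139^3 ≡ 132 (mod 203)
139^4 ≡ 78 (mod 203)
139^6 ≡ 169 (mod 203)
139^7 ≡ 146 (mod 203)
139^8 ≡ 197 (mod 203)
139^12 ≡ 141 (mod 203)
139^14 ≡ 1 (mod 203) ✓
The order of 139 is 14, so the subgroup it generates has 14 elements.
Index = |(Z/203Z)^×| / |⟨139⟩| = 168 / 14 = 12.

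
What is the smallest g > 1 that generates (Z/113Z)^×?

3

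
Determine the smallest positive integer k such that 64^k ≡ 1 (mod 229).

38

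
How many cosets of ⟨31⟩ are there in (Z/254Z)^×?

2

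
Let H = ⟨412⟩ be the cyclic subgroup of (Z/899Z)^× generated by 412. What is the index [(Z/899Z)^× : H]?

4

The order of 412 must divide φ(899) = φ(29·31) = (29−1)·(31−1) = 28·30 = 840 = 2^3 · 3 · 5 · 7.
Divisors of 840: 1, 2, 3, 4, 5, 6, 7, 8, 10, 12, 14, 15, 20, 21, 24, 28, 30, 35, 40, 42, 56, 60, 70, 84, 105, 120, 140, 168, 210, 280, 420, 840.
Check 412^d mod 899 for each divisor in increasing order:
412^1 ≡ 412 (mod 899)
412^2 ≡ 732 (mod 899)
412^3 ≡ 419 (mod 899)
412^4 ≡ 20 (mod 899)
412^5 ≡ 149 (mod 899)
412^6 ≡ 256 (mod 899)
412^7 ≡ 289 (mod 899)
412^8 ≡ 400 (mod 899)
412^10 ≡ 625 (mod 899)
412^12 ≡ 808 (mod 899)
412^14 ≡ 813 (mod 899)
412^15 ≡ 528 (mod 899)
412^20 ≡ 459 (mod 899)
412^21 ≡ 318 (mod 899)
412^24 ≡ 190 (mod 899)
412^28 ≡ 204 (mod 899)
412^30 ≡ 94 (mod 899)
412^35 ≡ 521 (mod 899)
412^40 ≡ 315 (mod 899)
412^42 ≡ 436 (mod 899)
412^56 ≡ 262 (mod 899)
412^60 ≡ 745 (mod 899)
412^70 ≡ 842 (mod 899)
412^84 ≡ 407 (mod 899)
412^105 ≡ 869 (mod 899)
412^120 ≡ 342 (mod 899)
412^140 ≡ 552 (mod 899)
412^168 ≡ 233 (mod 899)
412^210 ≡ 1 (mod 899) ✓
The order of 412 is 210, so the subgroup it generates has 210 elements.
The index is φ(899) / ord(412) = 840 / 210 = 4.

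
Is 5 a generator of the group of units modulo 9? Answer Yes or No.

φ(9) = φ(3^2) = 3·(3−1) = 6 = 2 · 3.
It suffices to check that the order of 5 is not a proper divisor of 6: compute 5^(6/q) for q ∈ {2, 3}.
5^3 ≡ 8 (mod 9)  [q = 2: ≢ 1 ✓]
5^2 ≡ 7 (mod 9)  [q = 3: ≢ 1 ✓]
None equal 1, so ord_9(5) = 6: 5 is a primitive root.

Yes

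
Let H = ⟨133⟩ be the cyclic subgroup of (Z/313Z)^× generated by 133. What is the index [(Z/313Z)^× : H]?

3

Since 133 ∈ (Z/313Z)^×, its order divides φ(313) = 313 − 1 = 312 = 2^3 · 3 · 13.
Divisors of 312: 1, 2, 3, 4, 6, 8, 12, 13, 24, 26, 39, 52, 78, 104, 156, 312.
Evaluate successive powers at the divisors of 312:
133^1 ≡ 133
133^2 ≡ 161
133^3 ≡ 129
133^4 ≡ 255
133^6 ≡ 52
133^8 ≡ 234
133^12 ≡ 200
133^13 ≡ 308
133^24 ≡ 249
133^26 ≡ 25
133^39 ≡ 188
133^52 ≡ 312
133^78 ≡ 288
133^104 ≡ 1
Thus |⟨133⟩| = ord(133) = 104.
[(Z/313Z)^× : ⟨133⟩] = 312/104 = 3.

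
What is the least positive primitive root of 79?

φ(79) = 79 − 1 = 78 = 2 · 3 · 13.
g is a primitive root iff g^(78/q) ≢ 1 (mod 79) for each prime q ∈ {2, 3, 13}.
g = 2: 2^39 ≡ 1 — hits 1, so not a primitive root.
g = 3: 3^39 ≡ 78; 3^26 ≡ 23; 3^6 ≡ 18 — none is 1, so 3 is a primitive root.
So 3 is the smallest generator of (Z/79Z)^×.

3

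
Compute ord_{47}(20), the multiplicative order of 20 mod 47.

By Lagrange's theorem, ord_47(20) divides φ(47) = 47 − 1 = 46 = 2 · 23.
Divisors of 46: 1, 2, 23, 46.
Evaluate successive powers at the divisors of 46:
20^1 ≡ 20 (mod 47)
20^2 ≡ 24 (mod 47)
20^23 ≡ 46 (mod 47)
20^46 ≡ 1 (mod 47) ✓
Hence ord(20) = 46.

46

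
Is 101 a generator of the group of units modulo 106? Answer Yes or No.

Yes

φ(106) = φ(2)·φ(53) = 1·52 = 52 = 2^2 · 13.
101 is a primitive root mod 106 iff 101^(φ(106)/q) ≢ 1 for every prime q | φ(106), i.e. q ∈ {2, 13}.
101^26 ≡ 105 (mod 106)  [q = 2: ≢ 1 ✓]
101^4 ≡ 95 (mod 106)  [q = 13: ≢ 1 ✓]
None equal 1, so ord_106(101) = 52: 101 is a primitive root.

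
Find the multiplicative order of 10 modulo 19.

18

Since 10 ∈ (Z/19Z)^×, its order divides φ(19) = 19 − 1 = 18 = 2 · 3^2.
Divisors of 18: 1, 2, 3, 6, 9, 18.
Check 10^d mod 19 for each divisor in increasing order:
10^1 ≡ 10 (mod 19)
10^2 ≡ 5 (mod 19)
10^3 ≡ 12 (mod 19)
10^6 ≡ 11 (mod 19)
10^9 ≡ 18 (mod 19)
10^18 ≡ 1 (mod 19) ✓
So ord_19(10) = 18.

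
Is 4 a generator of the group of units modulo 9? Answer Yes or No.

No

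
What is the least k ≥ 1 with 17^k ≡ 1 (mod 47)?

23

ord(17) | φ(47) = 47 − 1 = 46 = 2 · 23.
Divisors of 46: 1, 2, 23, 46.
Compute 17^d (mod 47) for the divisors d until we hit 1:
17^1 ≡ 17
17^2 ≡ 7
17^23 ≡ 1
Hence ord(17) = 23.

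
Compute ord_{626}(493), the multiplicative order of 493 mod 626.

104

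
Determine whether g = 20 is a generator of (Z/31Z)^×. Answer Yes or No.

φ(31) = 31 − 1 = 30 = 2 · 3 · 5.
Test 20^(30/q) mod 31 for each prime factor q of 30:
20^15 ≡ 1 (mod 31)  [q = 2: ≡ 1 ✗]
20^10 ≡ 5 (mod 31)  [q = 3: ≢ 1 ✓]
20^6 ≡ 4 (mod 31)  [q = 5: ≢ 1 ✓]
20^15 ≡ 1 shows ord(20) | 15, strictly less than φ(31); not a primitive root.

No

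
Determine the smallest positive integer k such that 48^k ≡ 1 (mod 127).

Since 48 ∈ (Z/127Z)^×, its order divides φ(127) = 127 − 1 = 126 = 2 · 3^2 · 7.
Divisors of 126: 1, 2, 3, 6, 7, 9, 14, 18, 21, 42, 63, 126.
Check 48^d mod 127 for each divisor in increasing order:
48^1 ≡ 48 (mod 127)
48^2 ≡ 18 (mod 127)
48^3 ≡ 102 (mod 127)
48^6 ≡ 117 (mod 127)
48^7 ≡ 28 (mod 127)
48^9 ≡ 123 (mod 127)
48^14 ≡ 22 (mod 127)
48^18 ≡ 16 (mod 127)
48^21 ≡ 108 (mod 127)
48^42 ≡ 107 (mod 127)
48^63 ≡ 126 (mod 127)
48^126 ≡ 1 (mod 127) ✓
Hence ord(48) = 126.

126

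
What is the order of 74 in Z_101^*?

100

The order of 74 must divide φ(101) = 101 − 1 = 100 = 2^2 · 5^2.
Divisors of 100: 1, 2, 4, 5, 10, 20, 25, 50, 100.
Check 74^d mod 101 for each divisor in increasing order:
74^1 ≡ 74 (mod 101)
74^2 ≡ 22 (mod 101)
74^4 ≡ 80 (mod 101)
74^5 ≡ 62 (mod 101)
74^10 ≡ 6 (mod 101)
74^20 ≡ 36 (mod 101)
74^25 ≡ 10 (mod 101)
74^50 ≡ 100 (mod 101)
74^100 ≡ 1 (mod 101) ✓
Therefore the multiplicative order of 74 modulo 101 is 100.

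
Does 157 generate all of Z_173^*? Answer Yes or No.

φ(173) = 173 − 1 = 172 = 2^2 · 43.
It suffices to check that the order of 157 is not a proper divisor of 172: compute 157^(172/q) for q ∈ {2, 43}.
157^86 ≡ 1 (mod 173)  [q = 2: ≡ 1 ✗]
157^4 ≡ 142 (mod 173)  [q = 43: ≢ 1 ✓]
157^86 ≡ 1 shows ord(157) | 86, strictly less than φ(173); not a primitive root.

No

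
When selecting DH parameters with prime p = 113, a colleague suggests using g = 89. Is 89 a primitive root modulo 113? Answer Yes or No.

φ(113) = 113 − 1 = 112 = 2^4 · 7.
89 is a primitive root mod 113 iff 89^(φ(113)/q) ≢ 1 for every prime q | φ(113), i.e. q ∈ {2, 7}.
89^56 ≡ 112 (mod 113)  [q = 2: ≢ 1 ✓]
89^16 ≡ 28 (mod 113)  [q = 7: ≢ 1 ✓]
Every test exponent gives a nontrivial residue, hence 89 generates the full group.

Yes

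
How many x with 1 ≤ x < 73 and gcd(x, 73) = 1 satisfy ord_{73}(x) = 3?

φ(73) = 73 − 1 = 72 = 2^3 · 3^2.
(Z/73Z)^× is cyclic (|G| = 72); a cyclic group of order m has exactly φ(d) elements of each order d | m, and none otherwise.
3 | 72, and φ(3) = 3 − 1 = 2.

2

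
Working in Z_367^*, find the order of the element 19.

366

ord(19) | φ(367) = 367 − 1 = 366 = 2 · 3 · 61.
Divisors of 366: 1, 2, 3, 6, 61, 122, 183, 366.
Check 19^d mod 367 for each divisor in increasing order:
19^1 ≡ 19 (mod 367)
19^2 ≡ 361 (mod 367)
19^3 ≡ 253 (mod 367)
19^6 ≡ 151 (mod 367)
19^61 ≡ 84 (mod 367)
19^122 ≡ 83 (mod 367)
19^183 ≡ 366 (mod 367)
19^366 ≡ 1 (mod 367) ✓
The smallest such exponent is 366, so the order of 19 is 366.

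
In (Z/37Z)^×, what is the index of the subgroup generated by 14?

ord(14) | φ(37) = 37 − 1 = 36 = 2^2 · 3^2.
Divisors of 36: 1, 2, 3, 4, 6, 9, 12, 18, 36.
Check 14^d mod 37 for each divisor in increasing order:
14^1 ≡ 14 (mod 37)
14^2 ≡ 11 (mod 37)
14^3 ≡ 6 (mod 37)
14^4 ≡ 10 (mod 37)
14^6 ≡ 36 (mod 37)
14^9 ≡ 31 (mod 37)
14^12 ≡ 1 (mod 37) ✓
So ord_37(14) = 12, hence |⟨14⟩| = 12.
The index is φ(37) / ord(14) = 36 / 12 = 3.

3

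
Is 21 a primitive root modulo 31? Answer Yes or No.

Yes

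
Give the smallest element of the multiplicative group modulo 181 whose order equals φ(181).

2

φ(181) = 181 − 1 = 180 = 2^2 · 3^2 · 5.
g is a primitive root iff g^(180/q) ≢ 1 (mod 181) for each prime q ∈ {2, 3, 5}.
g = 2: 2^90 ≡ 180; 2^60 ≡ 48; 2^36 ≡ 59 — none is 1, so 2 is a primitive root.
So 2 is the smallest generator of (Z/181Z)^×.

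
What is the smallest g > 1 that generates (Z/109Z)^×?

6

φ(109) = 109 − 1 = 108 = 2^2 · 3^3.
g is a primitive root iff g^(108/q) ≢ 1 (mod 109) for each prime q ∈ {2, 3}.
g = 2: 2^54 ≡ 108; 2^36 ≡ 1 — hits 1, so not a primitive root.
g = 3: 3^54 ≡ 1 — hits 1, so not a primitive root.
g = 4: 4^54 ≡ 1 — hits 1, so not a primitive root.
g = 5: 5^54 ≡ 1 — hits 1, so not a primitive root.
g = 6: 6^54 ≡ 108; 6^36 ≡ 63 — none is 1, so 6 is a primitive root.
The smallest primitive root modulo 109 is 6.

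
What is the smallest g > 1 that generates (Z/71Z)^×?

φ(71) = 71 − 1 = 70 = 2 · 5 · 7.
g is a primitive root iff g^(70/q) ≢ 1 (mod 71) for each prime q ∈ {2, 5, 7}.
g = 2: 2^35 ≡ 1 — hits 1, so not a primitive root.
g = 3: 3^35 ≡ 1 — hits 1, so not a primitive root.
g = 4: 4^35 ≡ 1 — hits 1, so not a primitive root.
g = 5: 5^35 ≡ 1 — hits 1, so not a primitive root.
g = 6: 6^35 ≡ 1 — hits 1, so not a primitive root.
g = 7: 7^35 ≡ 70; 7^14 ≡ 54; 7^10 ≡ 45 — none is 1, so 7 is a primitive root.
Hence the least primitive root of 71 is 7.

7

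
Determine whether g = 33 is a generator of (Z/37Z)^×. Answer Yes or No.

φ(37) = 37 − 1 = 36 = 2^2 · 3^2.
33 is a primitive root mod 37 iff 33^(φ(37)/q) ≢ 1 for every prime q | φ(37), i.e. q ∈ {2, 3}.
33^18 ≡ 1 (mod 37)  [q = 2: ≡ 1 ✗]
33^12 ≡ 10 (mod 37)  [q = 3: ≢ 1 ✓]
Since 33^18 ≡ 1, the order of 33 divides 18 < 36, so 33 is not a primitive root.

No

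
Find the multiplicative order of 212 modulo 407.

30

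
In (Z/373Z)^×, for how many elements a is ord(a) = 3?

2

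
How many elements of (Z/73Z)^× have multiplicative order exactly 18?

φ(73) = 73 − 1 = 72 = 2^3 · 3^2.
In a cyclic group of order 72, there are φ(d) elements of order d for each divisor d of 72, and zero for non-divisors.
18 = 2 · 3^2 divides 72, and φ(18) = 6.

6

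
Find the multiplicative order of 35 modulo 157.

39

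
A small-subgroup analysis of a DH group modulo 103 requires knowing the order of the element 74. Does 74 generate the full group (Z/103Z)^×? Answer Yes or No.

Yes

φ(103) = 103 − 1 = 102 = 2 · 3 · 17.
74 is a primitive root mod 103 iff 74^(φ(103)/q) ≢ 1 for every prime q | φ(103), i.e. q ∈ {2, 3, 17}.
74^51 ≡ 102 (mod 103)  [q = 2: ≢ 1 ✓]
74^34 ≡ 46 (mod 103)  [q = 3: ≢ 1 ✓]
74^6 ≡ 72 (mod 103)  [q = 17: ≢ 1 ✓]
None equal 1, so ord_103(74) = 102: 74 is a primitive root.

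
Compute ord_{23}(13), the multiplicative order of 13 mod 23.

ord(13) | φ(23) = 23 − 1 = 22 = 2 · 11.
Divisors of 22: 1, 2, 11, 22.
Evaluate successive powers at the divisors of 22:
13^1 ≡ 13 (mod 23)
13^2 ≡ 8 (mod 23)
13^11 ≡ 1 (mod 23) ✓
So ord_23(13) = 11.

11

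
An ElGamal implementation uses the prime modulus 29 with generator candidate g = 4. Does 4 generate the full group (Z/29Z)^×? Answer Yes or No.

No

φ(29) = 29 − 1 = 28 = 2^2 · 7.
An element g generates (Z/29Z)^× iff g^(28/q) ≢ 1 (mod 29) for each prime q ∈ {2, 7}.
4^14 ≡ 1 (mod 29)  [q = 2: ≡ 1 ✗]
4^4 ≡ 24 (mod 29)  [q = 7: ≢ 1 ✓]
Since 4^14 ≡ 1, the order of 4 divides 14 < 28, so 4 is not a primitive root.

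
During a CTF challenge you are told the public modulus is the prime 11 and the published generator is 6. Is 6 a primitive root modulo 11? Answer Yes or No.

φ(11) = 11 − 1 = 10 = 2 · 5.
6 is a primitive root mod 11 iff 6^(φ(11)/q) ≢ 1 for every prime q | φ(11), i.e. q ∈ {2, 5}.
6^5 ≡ 10 (mod 11)  [q = 2: ≢ 1 ✓]
6^2 ≡ 3 (mod 11)  [q = 5: ≢ 1 ✓]
All checks pass, so 6 has order 10 and is a primitive root modulo 11.

Yes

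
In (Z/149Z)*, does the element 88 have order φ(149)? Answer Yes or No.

No

φ(149) = 149 − 1 = 148 = 2^2 · 37.
It suffices to check that the order of 88 is not a proper divisor of 148: compute 88^(148/q) for q ∈ {2, 37}.
88^74 ≡ 1 (mod 149)  [q = 2: ≡ 1 ✗]
88^4 ≡ 16 (mod 149)  [q = 37: ≢ 1 ✓]
88^74 ≡ 1 shows ord(88) | 74, strictly less than φ(149); not a primitive root.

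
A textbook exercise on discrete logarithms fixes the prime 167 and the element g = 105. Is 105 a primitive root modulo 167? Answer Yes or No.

Yes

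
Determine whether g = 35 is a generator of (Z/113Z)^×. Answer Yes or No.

No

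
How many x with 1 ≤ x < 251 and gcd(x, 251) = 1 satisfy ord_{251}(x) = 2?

1

φ(251) = 251 − 1 = 250 = 2 · 5^3.
(Z/251Z)^× is cyclic (|G| = 250); a cyclic group of order m has exactly φ(d) elements of each order d | m, and none otherwise.
2 | 250, and φ(2) = 2 − 1 = 1.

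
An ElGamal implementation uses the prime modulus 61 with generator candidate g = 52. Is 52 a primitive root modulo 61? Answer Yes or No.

φ(61) = 61 − 1 = 60 = 2^2 · 3 · 5.
Test 52^(60/q) mod 61 for each prime factor q of 60:
52^30 ≡ 1 (mod 61)  [q = 2: ≡ 1 ✗]
52^20 ≡ 1 (mod 61)  [q = 3: ≡ 1 ✗]
52^12 ≡ 20 (mod 61)  [q = 5: ≢ 1 ✓]
52^30 ≡ 1 shows ord(52) | 30, strictly less than φ(61); not a primitive root.

No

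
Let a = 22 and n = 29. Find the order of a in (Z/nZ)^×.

14

The order of 22 must divide φ(29) = 29 − 1 = 28 = 2^2 · 7.
Divisors of 28: 1, 2, 4, 7, 14, 28.
Check 22^d mod 29 for each divisor in increasing order:
22^1 ≡ 22 (mod 29)
22^2 ≡ 20 (mod 29)
22^4 ≡ 23 (mod 29)
22^7 ≡ 28 (mod 29)
22^14 ≡ 1 (mod 29) ✓
So ord_29(22) = 14.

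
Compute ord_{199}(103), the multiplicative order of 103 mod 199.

11

The order of 103 must divide φ(199) = 199 − 1 = 198 = 2 · 3^2 · 11.
Divisors of 198: 1, 2, 3, 6, 9, 11, 18, 22, 33, 66, 99, 198.
Compute 103^d (mod 199) for the divisors d until we hit 1:
103^1 ≡ 103 (mod 199)
103^2 ≡ 62 (mod 199)
103^3 ≡ 18 (mod 199)
103^6 ≡ 125 (mod 199)
103^9 ≡ 61 (mod 199)
103^11 ≡ 1 (mod 199) ✓
The smallest such exponent is 11, so the order of 103 is 11.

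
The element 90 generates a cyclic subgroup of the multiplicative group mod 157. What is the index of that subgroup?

6

Since 90 ∈ (Z/157Z)^×, its order divides φ(157) = 157 − 1 = 156 = 2^2 · 3 · 13.
Divisors of 156: 1, 2, 3, 4, 6, 12, 13, 26, 39, 52, 78, 156.
Check 90^d mod 157 for each divisor in increasing order:
90^1 ≡ 90 (mod 157)
90^2 ≡ 93 (mod 157)
90^3 ≡ 49 (mod 157)
90^4 ≡ 14 (mod 157)
90^6 ≡ 46 (mod 157)
90^12 ≡ 75 (mod 157)
90^13 ≡ 156 (mod 157)
90^26 ≡ 1 (mod 157) ✓
Thus |⟨90⟩| = ord(90) = 26.
[(Z/157Z)^× : ⟨90⟩] = 156/26 = 6.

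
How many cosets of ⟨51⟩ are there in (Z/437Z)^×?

2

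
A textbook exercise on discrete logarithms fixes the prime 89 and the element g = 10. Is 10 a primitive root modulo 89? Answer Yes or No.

No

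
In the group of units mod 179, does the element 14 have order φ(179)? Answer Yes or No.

No

φ(179) = 179 − 1 = 178 = 2 · 89.
An element g generates (Z/179Z)^× iff g^(178/q) ≢ 1 (mod 179) for each prime q ∈ {2, 89}.
14^89 ≡ 1 (mod 179)  [q = 2: ≡ 1 ✗]
14^2 ≡ 17 (mod 179)  [q = 89: ≢ 1 ✓]
The check at q = 2 fails, so 14 generates a proper subgroup.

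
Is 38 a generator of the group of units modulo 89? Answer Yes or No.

Yes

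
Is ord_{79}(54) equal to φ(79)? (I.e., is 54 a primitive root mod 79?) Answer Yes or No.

φ(79) = 79 − 1 = 78 = 2 · 3 · 13.
Test 54^(78/q) mod 79 for each prime factor q of 78:
54^39 ≡ 78 (mod 79)  [q = 2: ≢ 1 ✓]
54^26 ≡ 23 (mod 79)  [q = 3: ≢ 1 ✓]
54^6 ≡ 52 (mod 79)  [q = 13: ≢ 1 ✓]
All checks pass, so 54 has order 78 and is a primitive root modulo 79.

Yes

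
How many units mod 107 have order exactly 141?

0

φ(107) = 107 − 1 = 106 = 2 · 53.
In a cyclic group of order 106, there are φ(d) elements of order d for each divisor d of 106, and zero for non-divisors.
Since 141 ∤ 106, the count is 0.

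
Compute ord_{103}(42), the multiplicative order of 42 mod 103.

34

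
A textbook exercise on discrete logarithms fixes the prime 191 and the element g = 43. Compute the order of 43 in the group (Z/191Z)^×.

By Lagrange's theorem, ord_191(43) divides φ(191) = 191 − 1 = 190 = 2 · 5 · 19.
Divisors of 190: 1, 2, 5, 10, 19, 38, 95, 190.
Test each divisor d:
43^1 ≡ 43
43^2 ≡ 130
43^5 ≡ 136
43^10 ≡ 160
43^19 ≡ 49
43^38 ≡ 109
43^95 ≡ 1
The smallest such exponent is 95, so the order of 43 is 95.

95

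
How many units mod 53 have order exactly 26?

φ(53) = 53 − 1 = 52 = 2^2 · 13.
In a cyclic group of order 52, there are φ(d) elements of order d for each divisor d of 52, and zero for non-divisors.
26 = 2 · 13 divides 52, and φ(26) = 12.

12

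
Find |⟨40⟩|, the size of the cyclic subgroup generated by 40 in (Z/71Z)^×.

By Lagrange's theorem, ord_71(40) divides φ(71) = 71 − 1 = 70 = 2 · 5 · 7.
Divisors of 70: 1, 2, 5, 7, 10, 14, 35, 70.
Compute 40^d (mod 71) for the divisors d until we hit 1:
40^1 ≡ 40 (mod 71)
40^2 ≡ 38 (mod 71)
40^5 ≡ 37 (mod 71)
40^7 ≡ 57 (mod 71)
40^10 ≡ 20 (mod 71)
40^14 ≡ 54 (mod 71)
40^35 ≡ 1 (mod 71) ✓
So ord_71(40) = 35.

35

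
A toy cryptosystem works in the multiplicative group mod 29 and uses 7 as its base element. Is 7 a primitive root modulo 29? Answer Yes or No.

φ(29) = 29 − 1 = 28 = 2^2 · 7.
Test 7^(28/q) mod 29 for each prime factor q of 28:
7^14 ≡ 1 (mod 29)  [q = 2: ≡ 1 ✗]
7^4 ≡ 23 (mod 29)  [q = 7: ≢ 1 ✓]
Since 7^14 ≡ 1, the order of 7 divides 14 < 28, so 7 is not a primitive root.

No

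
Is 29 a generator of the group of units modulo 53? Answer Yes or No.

φ(53) = 53 − 1 = 52 = 2^2 · 13.
It suffices to check that the order of 29 is not a proper divisor of 52: compute 29^(52/q) for q ∈ {2, 13}.
29^26 ≡ 1 (mod 53)  [q = 2: ≡ 1 ✗]
29^4 ≡ 49 (mod 53)  [q = 13: ≢ 1 ✓]
29^26 ≡ 1 shows ord(29) | 26, strictly less than φ(53); not a primitive root.

No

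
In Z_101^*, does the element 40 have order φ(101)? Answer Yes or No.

Yes

φ(101) = 101 − 1 = 100 = 2^2 · 5^2.
Test 40^(100/q) mod 101 for each prime factor q of 100:
40^50 ≡ 100 (mod 101)  [q = 2: ≢ 1 ✓]
40^20 ≡ 36 (mod 101)  [q = 5: ≢ 1 ✓]
None equal 1, so ord_101(40) = 100: 40 is a primitive root.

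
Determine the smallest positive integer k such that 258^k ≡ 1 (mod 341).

15

By Lagrange's theorem, ord_341(258) divides φ(341) = φ(11·31) = (11−1)·(31−1) = 10·30 = 300 = 2^2 · 3 · 5^2.
Divisors of 300: 1, 2, 3, 4, 5, 6, 10, 12, 15, 20, 25, 30, 50, 60, 75, 100, 150, 300.
Evaluate successive powers at the divisors of 300:
258^1 ≡ 258
258^2 ≡ 69
258^3 ≡ 70
258^4 ≡ 328
258^5 ≡ 56
258^6 ≡ 126
258^10 ≡ 67
258^12 ≡ 190
258^15 ≡ 1
So ord_341(258) = 15.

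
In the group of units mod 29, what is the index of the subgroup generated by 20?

4

Since 20 ∈ (Z/29Z)^×, its order divides φ(29) = 29 − 1 = 28 = 2^2 · 7.
Divisors of 28: 1, 2, 4, 7, 14, 28.
Test each divisor d:
20^1 ≡ 20 (mod 29)
20^2 ≡ 23 (mod 29)
20^4 ≡ 7 (mod 29)
20^7 ≡ 1 (mod 29) ✓
The order of 20 is 7, so the subgroup it generates has 7 elements.
Index = |(Z/29Z)^×| / |⟨20⟩| = 28 / 7 = 4.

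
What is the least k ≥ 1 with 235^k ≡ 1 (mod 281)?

280

Since 235 ∈ (Z/281Z)^×, its order divides φ(281) = 281 − 1 = 280 = 2^3 · 5 · 7.
Divisors of 280: 1, 2, 4, 5, 7, 8, 10, 14, 20, 28, 35, 40, 56, 70, 140, 280.
Compute 235^d (mod 281) for the divisors d until we hit 1:
235^1 ≡ 235 (mod 281)
235^2 ≡ 149 (mod 281)
235^4 ≡ 2 (mod 281)
235^5 ≡ 189 (mod 281)
235^7 ≡ 61 (mod 281)
235^8 ≡ 4 (mod 281)
235^10 ≡ 34 (mod 281)
235^14 ≡ 68 (mod 281)
235^20 ≡ 32 (mod 281)
235^28 ≡ 128 (mod 281)
235^35 ≡ 221 (mod 281)
235^40 ≡ 181 (mod 281)
235^56 ≡ 86 (mod 281)
235^70 ≡ 228 (mod 281)
235^140 ≡ 280 (mod 281)
235^280 ≡ 1 (mod 281) ✓
So ord_281(235) = 280.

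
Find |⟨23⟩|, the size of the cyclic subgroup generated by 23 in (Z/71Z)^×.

Since 23 ∈ (Z/71Z)^×, its order divides φ(71) = 71 − 1 = 70 = 2 · 5 · 7.
Divisors of 70: 1, 2, 5, 7, 10, 14, 35, 70.
Compute 23^d (mod 71) for the divisors d until we hit 1:
23^1 ≡ 23
23^2 ≡ 32
23^5 ≡ 51
23^7 ≡ 70
23^10 ≡ 45
23^14 ≡ 1
The smallest such exponent is 14, so the order of 23 is 14.

14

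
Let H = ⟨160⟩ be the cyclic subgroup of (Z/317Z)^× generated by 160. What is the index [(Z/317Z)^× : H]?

The order of 160 must divide φ(317) = 317 − 1 = 316 = 2^2 · 79.
Divisors of 316: 1, 2, 4, 79, 158, 316.
Compute 160^d (mod 317) for the divisors d until we hit 1:
160^1 ≡ 160 (mod 317)
160^2 ≡ 240 (mod 317)
160^4 ≡ 223 (mod 317)
160^79 ≡ 1 (mod 317) ✓
So ord_317(160) = 79, hence |⟨160⟩| = 79.
Index = |(Z/317Z)^×| / |⟨160⟩| = 316 / 79 = 4.

4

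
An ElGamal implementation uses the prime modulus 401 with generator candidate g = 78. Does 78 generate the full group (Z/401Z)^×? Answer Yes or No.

φ(401) = 401 − 1 = 400 = 2^4 · 5^2.
Test 78^(400/q) mod 401 for each prime factor q of 400:
78^200 ≡ 1 (mod 401)  [q = 2: ≡ 1 ✗]
78^80 ≡ 72 (mod 401)  [q = 5: ≢ 1 ✓]
The check at q = 2 fails, so 78 generates a proper subgroup.

No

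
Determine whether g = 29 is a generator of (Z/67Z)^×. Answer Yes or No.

φ(67) = 67 − 1 = 66 = 2 · 3 · 11.
It suffices to check that the order of 29 is not a proper divisor of 66: compute 29^(66/q) for q ∈ {2, 3, 11}.
29^33 ≡ 1 (mod 67)  [q = 2: ≡ 1 ✗]
29^22 ≡ 29 (mod 67)  [q = 3: ≢ 1 ✓]
29^6 ≡ 1 (mod 67)  [q = 11: ≡ 1 ✗]
29^33 ≡ 1 shows ord(29) | 33, strictly less than φ(67); not a primitive root.

No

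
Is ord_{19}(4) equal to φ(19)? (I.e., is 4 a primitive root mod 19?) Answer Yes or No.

No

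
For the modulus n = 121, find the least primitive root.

2

φ(121) = φ(11^2) = 11·(11−1) = 110 = 2 · 5 · 11.
g is a primitive root iff g^(110/q) ≢ 1 (mod 121) for each prime q ∈ {2, 5, 11}.
g = 2: 2^55 ≡ 120; 2^22 ≡ 81; 2^10 ≡ 56 — none is 1, so 2 is a primitive root.
The smallest primitive root modulo 121 is 2.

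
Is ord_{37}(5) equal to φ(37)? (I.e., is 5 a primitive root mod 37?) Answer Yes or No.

φ(37) = 37 − 1 = 36 = 2^2 · 3^2.
It suffices to check that the order of 5 is not a proper divisor of 36: compute 5^(36/q) for q ∈ {2, 3}.
5^18 ≡ 36 (mod 37)  [q = 2: ≢ 1 ✓]
5^12 ≡ 10 (mod 37)  [q = 3: ≢ 1 ✓]
All checks pass, so 5 has order 36 and is a primitive root modulo 37.

Yes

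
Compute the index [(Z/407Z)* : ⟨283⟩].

2

Since 283 ∈ (Z/407Z)^×, its order divides φ(407) = φ(11·37) = (11−1)·(37−1) = 10·36 = 360 = 2^3 · 3^2 · 5.
Divisors of 360: 1, 2, 3, 4, 5, 6, 8, 9, 10, 12, 15, 18, 20, 24, 30, 36, 40, 45, 60, 72, 90, 120, 180, 360.
Test each divisor d:
283^1 ≡ 283 (mod 407)
283^2 ≡ 317 (mod 407)
283^3 ≡ 171 (mod 407)
283^4 ≡ 367 (mod 407)
283^5 ≡ 76 (mod 407)
283^6 ≡ 344 (mod 407)
283^8 ≡ 379 (mod 407)
283^9 ≡ 216 (mod 407)
283^10 ≡ 78 (mod 407)
283^12 ≡ 306 (mod 407)
283^15 ≡ 230 (mod 407)
283^18 ≡ 258 (mod 407)
283^20 ≡ 386 (mod 407)
283^24 ≡ 26 (mod 407)
283^30 ≡ 397 (mod 407)
283^36 ≡ 223 (mod 407)
283^40 ≡ 34 (mod 407)
283^45 ≡ 142 (mod 407)
283^60 ≡ 100 (mod 407)
283^72 ≡ 75 (mod 407)
283^90 ≡ 221 (mod 407)
283^120 ≡ 232 (mod 407)
283^180 ≡ 1 (mod 407) ✓
Thus |⟨283⟩| = ord(283) = 180.
The index is φ(407) / ord(283) = 360 / 180 = 2.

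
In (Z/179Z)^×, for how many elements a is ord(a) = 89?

φ(179) = 179 − 1 = 178 = 2 · 89.
Since (Z/179Z)^× is cyclic of order 178, the number of elements of order d is φ(d) when d | 178 and 0 otherwise.
89 | 178, and φ(89) = 89 − 1 = 88.

88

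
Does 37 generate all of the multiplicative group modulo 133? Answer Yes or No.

133 = 7 · 19 is a product of two distinct odd primes, so (Z/133Z)^× ≅ (Z/7Z)^× × (Z/19Z)^× is not cyclic.
No primitive root modulo 133 exists; in particular 37 is not one.

No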